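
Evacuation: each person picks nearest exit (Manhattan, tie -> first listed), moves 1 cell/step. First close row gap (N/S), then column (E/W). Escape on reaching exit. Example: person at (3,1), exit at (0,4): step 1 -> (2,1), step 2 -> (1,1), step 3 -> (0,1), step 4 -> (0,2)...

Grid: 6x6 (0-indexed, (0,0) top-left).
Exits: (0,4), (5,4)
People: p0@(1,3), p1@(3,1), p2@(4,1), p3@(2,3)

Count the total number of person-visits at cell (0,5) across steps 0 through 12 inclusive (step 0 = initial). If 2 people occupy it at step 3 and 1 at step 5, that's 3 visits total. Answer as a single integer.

Step 0: p0@(1,3) p1@(3,1) p2@(4,1) p3@(2,3) -> at (0,5): 0 [-], cum=0
Step 1: p0@(0,3) p1@(4,1) p2@(5,1) p3@(1,3) -> at (0,5): 0 [-], cum=0
Step 2: p0@ESC p1@(5,1) p2@(5,2) p3@(0,3) -> at (0,5): 0 [-], cum=0
Step 3: p0@ESC p1@(5,2) p2@(5,3) p3@ESC -> at (0,5): 0 [-], cum=0
Step 4: p0@ESC p1@(5,3) p2@ESC p3@ESC -> at (0,5): 0 [-], cum=0
Step 5: p0@ESC p1@ESC p2@ESC p3@ESC -> at (0,5): 0 [-], cum=0
Total visits = 0

Answer: 0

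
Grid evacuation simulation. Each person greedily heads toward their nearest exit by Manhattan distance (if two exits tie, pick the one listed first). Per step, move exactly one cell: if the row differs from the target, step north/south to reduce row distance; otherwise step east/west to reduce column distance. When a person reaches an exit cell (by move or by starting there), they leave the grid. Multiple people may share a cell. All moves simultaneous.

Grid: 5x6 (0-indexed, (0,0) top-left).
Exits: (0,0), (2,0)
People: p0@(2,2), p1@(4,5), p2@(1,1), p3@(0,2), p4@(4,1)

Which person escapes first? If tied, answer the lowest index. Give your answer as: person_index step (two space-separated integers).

Answer: 0 2

Derivation:
Step 1: p0:(2,2)->(2,1) | p1:(4,5)->(3,5) | p2:(1,1)->(0,1) | p3:(0,2)->(0,1) | p4:(4,1)->(3,1)
Step 2: p0:(2,1)->(2,0)->EXIT | p1:(3,5)->(2,5) | p2:(0,1)->(0,0)->EXIT | p3:(0,1)->(0,0)->EXIT | p4:(3,1)->(2,1)
Step 3: p0:escaped | p1:(2,5)->(2,4) | p2:escaped | p3:escaped | p4:(2,1)->(2,0)->EXIT
Step 4: p0:escaped | p1:(2,4)->(2,3) | p2:escaped | p3:escaped | p4:escaped
Step 5: p0:escaped | p1:(2,3)->(2,2) | p2:escaped | p3:escaped | p4:escaped
Step 6: p0:escaped | p1:(2,2)->(2,1) | p2:escaped | p3:escaped | p4:escaped
Step 7: p0:escaped | p1:(2,1)->(2,0)->EXIT | p2:escaped | p3:escaped | p4:escaped
Exit steps: [2, 7, 2, 2, 3]
First to escape: p0 at step 2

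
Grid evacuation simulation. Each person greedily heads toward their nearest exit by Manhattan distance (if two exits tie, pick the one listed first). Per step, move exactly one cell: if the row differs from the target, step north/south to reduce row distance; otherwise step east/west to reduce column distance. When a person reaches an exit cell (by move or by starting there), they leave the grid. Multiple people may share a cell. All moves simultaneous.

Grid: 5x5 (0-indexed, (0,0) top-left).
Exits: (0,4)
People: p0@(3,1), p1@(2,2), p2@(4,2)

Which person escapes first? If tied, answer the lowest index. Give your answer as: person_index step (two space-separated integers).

Step 1: p0:(3,1)->(2,1) | p1:(2,2)->(1,2) | p2:(4,2)->(3,2)
Step 2: p0:(2,1)->(1,1) | p1:(1,2)->(0,2) | p2:(3,2)->(2,2)
Step 3: p0:(1,1)->(0,1) | p1:(0,2)->(0,3) | p2:(2,2)->(1,2)
Step 4: p0:(0,1)->(0,2) | p1:(0,3)->(0,4)->EXIT | p2:(1,2)->(0,2)
Step 5: p0:(0,2)->(0,3) | p1:escaped | p2:(0,2)->(0,3)
Step 6: p0:(0,3)->(0,4)->EXIT | p1:escaped | p2:(0,3)->(0,4)->EXIT
Exit steps: [6, 4, 6]
First to escape: p1 at step 4

Answer: 1 4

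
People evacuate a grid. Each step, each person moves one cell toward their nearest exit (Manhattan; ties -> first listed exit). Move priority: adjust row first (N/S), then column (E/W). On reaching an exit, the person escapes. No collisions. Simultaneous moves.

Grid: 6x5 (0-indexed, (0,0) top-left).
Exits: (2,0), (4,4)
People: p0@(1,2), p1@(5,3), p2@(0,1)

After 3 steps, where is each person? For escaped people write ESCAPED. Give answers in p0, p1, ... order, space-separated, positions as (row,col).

Step 1: p0:(1,2)->(2,2) | p1:(5,3)->(4,3) | p2:(0,1)->(1,1)
Step 2: p0:(2,2)->(2,1) | p1:(4,3)->(4,4)->EXIT | p2:(1,1)->(2,1)
Step 3: p0:(2,1)->(2,0)->EXIT | p1:escaped | p2:(2,1)->(2,0)->EXIT

ESCAPED ESCAPED ESCAPED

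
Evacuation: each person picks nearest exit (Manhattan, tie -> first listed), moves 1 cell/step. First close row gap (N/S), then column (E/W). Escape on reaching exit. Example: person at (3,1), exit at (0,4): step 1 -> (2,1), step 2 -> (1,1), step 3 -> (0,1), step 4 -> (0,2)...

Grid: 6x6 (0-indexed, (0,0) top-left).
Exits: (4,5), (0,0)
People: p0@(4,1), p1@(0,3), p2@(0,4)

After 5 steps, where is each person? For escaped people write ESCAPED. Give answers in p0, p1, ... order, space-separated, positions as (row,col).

Step 1: p0:(4,1)->(4,2) | p1:(0,3)->(0,2) | p2:(0,4)->(0,3)
Step 2: p0:(4,2)->(4,3) | p1:(0,2)->(0,1) | p2:(0,3)->(0,2)
Step 3: p0:(4,3)->(4,4) | p1:(0,1)->(0,0)->EXIT | p2:(0,2)->(0,1)
Step 4: p0:(4,4)->(4,5)->EXIT | p1:escaped | p2:(0,1)->(0,0)->EXIT

ESCAPED ESCAPED ESCAPED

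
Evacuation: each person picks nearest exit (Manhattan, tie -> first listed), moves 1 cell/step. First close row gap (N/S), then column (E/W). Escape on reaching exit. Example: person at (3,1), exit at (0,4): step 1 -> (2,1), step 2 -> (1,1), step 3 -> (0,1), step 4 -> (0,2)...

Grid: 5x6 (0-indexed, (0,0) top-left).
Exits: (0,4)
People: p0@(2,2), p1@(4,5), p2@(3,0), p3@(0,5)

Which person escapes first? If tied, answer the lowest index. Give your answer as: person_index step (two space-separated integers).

Answer: 3 1

Derivation:
Step 1: p0:(2,2)->(1,2) | p1:(4,5)->(3,5) | p2:(3,0)->(2,0) | p3:(0,5)->(0,4)->EXIT
Step 2: p0:(1,2)->(0,2) | p1:(3,5)->(2,5) | p2:(2,0)->(1,0) | p3:escaped
Step 3: p0:(0,2)->(0,3) | p1:(2,5)->(1,5) | p2:(1,0)->(0,0) | p3:escaped
Step 4: p0:(0,3)->(0,4)->EXIT | p1:(1,5)->(0,5) | p2:(0,0)->(0,1) | p3:escaped
Step 5: p0:escaped | p1:(0,5)->(0,4)->EXIT | p2:(0,1)->(0,2) | p3:escaped
Step 6: p0:escaped | p1:escaped | p2:(0,2)->(0,3) | p3:escaped
Step 7: p0:escaped | p1:escaped | p2:(0,3)->(0,4)->EXIT | p3:escaped
Exit steps: [4, 5, 7, 1]
First to escape: p3 at step 1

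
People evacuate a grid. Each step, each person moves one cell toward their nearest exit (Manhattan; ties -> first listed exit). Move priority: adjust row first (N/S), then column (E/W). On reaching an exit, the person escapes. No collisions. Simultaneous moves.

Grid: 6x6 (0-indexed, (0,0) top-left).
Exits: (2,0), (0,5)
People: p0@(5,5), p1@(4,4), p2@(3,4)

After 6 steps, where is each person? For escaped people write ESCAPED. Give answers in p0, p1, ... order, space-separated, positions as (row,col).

Step 1: p0:(5,5)->(4,5) | p1:(4,4)->(3,4) | p2:(3,4)->(2,4)
Step 2: p0:(4,5)->(3,5) | p1:(3,4)->(2,4) | p2:(2,4)->(1,4)
Step 3: p0:(3,5)->(2,5) | p1:(2,4)->(1,4) | p2:(1,4)->(0,4)
Step 4: p0:(2,5)->(1,5) | p1:(1,4)->(0,4) | p2:(0,4)->(0,5)->EXIT
Step 5: p0:(1,5)->(0,5)->EXIT | p1:(0,4)->(0,5)->EXIT | p2:escaped

ESCAPED ESCAPED ESCAPED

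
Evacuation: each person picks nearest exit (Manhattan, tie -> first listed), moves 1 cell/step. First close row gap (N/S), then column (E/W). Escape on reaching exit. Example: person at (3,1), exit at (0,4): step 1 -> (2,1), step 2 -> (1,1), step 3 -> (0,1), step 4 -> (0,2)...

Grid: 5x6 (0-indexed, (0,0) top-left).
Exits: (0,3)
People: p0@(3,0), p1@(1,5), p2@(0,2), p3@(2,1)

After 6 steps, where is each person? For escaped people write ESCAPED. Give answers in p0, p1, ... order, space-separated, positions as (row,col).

Step 1: p0:(3,0)->(2,0) | p1:(1,5)->(0,5) | p2:(0,2)->(0,3)->EXIT | p3:(2,1)->(1,1)
Step 2: p0:(2,0)->(1,0) | p1:(0,5)->(0,4) | p2:escaped | p3:(1,1)->(0,1)
Step 3: p0:(1,0)->(0,0) | p1:(0,4)->(0,3)->EXIT | p2:escaped | p3:(0,1)->(0,2)
Step 4: p0:(0,0)->(0,1) | p1:escaped | p2:escaped | p3:(0,2)->(0,3)->EXIT
Step 5: p0:(0,1)->(0,2) | p1:escaped | p2:escaped | p3:escaped
Step 6: p0:(0,2)->(0,3)->EXIT | p1:escaped | p2:escaped | p3:escaped

ESCAPED ESCAPED ESCAPED ESCAPED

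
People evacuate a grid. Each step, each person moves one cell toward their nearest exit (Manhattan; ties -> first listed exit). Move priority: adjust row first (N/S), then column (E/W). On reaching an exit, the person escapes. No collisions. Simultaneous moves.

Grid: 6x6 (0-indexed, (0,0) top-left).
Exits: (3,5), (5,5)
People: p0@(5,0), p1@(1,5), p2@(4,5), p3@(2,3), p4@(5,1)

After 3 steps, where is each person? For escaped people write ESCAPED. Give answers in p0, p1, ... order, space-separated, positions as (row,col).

Step 1: p0:(5,0)->(5,1) | p1:(1,5)->(2,5) | p2:(4,5)->(3,5)->EXIT | p3:(2,3)->(3,3) | p4:(5,1)->(5,2)
Step 2: p0:(5,1)->(5,2) | p1:(2,5)->(3,5)->EXIT | p2:escaped | p3:(3,3)->(3,4) | p4:(5,2)->(5,3)
Step 3: p0:(5,2)->(5,3) | p1:escaped | p2:escaped | p3:(3,4)->(3,5)->EXIT | p4:(5,3)->(5,4)

(5,3) ESCAPED ESCAPED ESCAPED (5,4)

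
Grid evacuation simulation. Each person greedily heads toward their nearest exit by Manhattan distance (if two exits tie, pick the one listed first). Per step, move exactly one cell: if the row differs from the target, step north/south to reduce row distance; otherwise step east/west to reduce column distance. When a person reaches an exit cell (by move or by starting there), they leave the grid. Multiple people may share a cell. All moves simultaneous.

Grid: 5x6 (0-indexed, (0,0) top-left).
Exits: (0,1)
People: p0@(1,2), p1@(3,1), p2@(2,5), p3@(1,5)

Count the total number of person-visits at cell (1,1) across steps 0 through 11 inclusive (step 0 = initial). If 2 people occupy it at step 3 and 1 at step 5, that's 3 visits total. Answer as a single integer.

Answer: 1

Derivation:
Step 0: p0@(1,2) p1@(3,1) p2@(2,5) p3@(1,5) -> at (1,1): 0 [-], cum=0
Step 1: p0@(0,2) p1@(2,1) p2@(1,5) p3@(0,5) -> at (1,1): 0 [-], cum=0
Step 2: p0@ESC p1@(1,1) p2@(0,5) p3@(0,4) -> at (1,1): 1 [p1], cum=1
Step 3: p0@ESC p1@ESC p2@(0,4) p3@(0,3) -> at (1,1): 0 [-], cum=1
Step 4: p0@ESC p1@ESC p2@(0,3) p3@(0,2) -> at (1,1): 0 [-], cum=1
Step 5: p0@ESC p1@ESC p2@(0,2) p3@ESC -> at (1,1): 0 [-], cum=1
Step 6: p0@ESC p1@ESC p2@ESC p3@ESC -> at (1,1): 0 [-], cum=1
Total visits = 1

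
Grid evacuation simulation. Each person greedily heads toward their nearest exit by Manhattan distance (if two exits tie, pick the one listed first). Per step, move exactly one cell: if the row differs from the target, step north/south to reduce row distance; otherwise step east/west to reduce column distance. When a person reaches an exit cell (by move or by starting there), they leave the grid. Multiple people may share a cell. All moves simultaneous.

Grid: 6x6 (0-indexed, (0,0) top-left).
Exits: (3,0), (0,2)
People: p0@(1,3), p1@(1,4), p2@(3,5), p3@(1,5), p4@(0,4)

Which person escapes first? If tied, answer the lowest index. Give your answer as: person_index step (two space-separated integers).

Answer: 0 2

Derivation:
Step 1: p0:(1,3)->(0,3) | p1:(1,4)->(0,4) | p2:(3,5)->(3,4) | p3:(1,5)->(0,5) | p4:(0,4)->(0,3)
Step 2: p0:(0,3)->(0,2)->EXIT | p1:(0,4)->(0,3) | p2:(3,4)->(3,3) | p3:(0,5)->(0,4) | p4:(0,3)->(0,2)->EXIT
Step 3: p0:escaped | p1:(0,3)->(0,2)->EXIT | p2:(3,3)->(3,2) | p3:(0,4)->(0,3) | p4:escaped
Step 4: p0:escaped | p1:escaped | p2:(3,2)->(3,1) | p3:(0,3)->(0,2)->EXIT | p4:escaped
Step 5: p0:escaped | p1:escaped | p2:(3,1)->(3,0)->EXIT | p3:escaped | p4:escaped
Exit steps: [2, 3, 5, 4, 2]
First to escape: p0 at step 2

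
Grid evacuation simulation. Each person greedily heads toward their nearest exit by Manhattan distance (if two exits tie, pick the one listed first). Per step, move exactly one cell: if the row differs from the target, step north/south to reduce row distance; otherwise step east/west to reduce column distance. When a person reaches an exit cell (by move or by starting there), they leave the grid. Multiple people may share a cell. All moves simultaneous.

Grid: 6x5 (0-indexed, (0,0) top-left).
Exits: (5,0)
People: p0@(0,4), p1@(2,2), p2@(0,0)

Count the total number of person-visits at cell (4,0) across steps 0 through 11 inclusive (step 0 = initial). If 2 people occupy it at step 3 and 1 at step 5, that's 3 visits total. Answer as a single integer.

Answer: 1

Derivation:
Step 0: p0@(0,4) p1@(2,2) p2@(0,0) -> at (4,0): 0 [-], cum=0
Step 1: p0@(1,4) p1@(3,2) p2@(1,0) -> at (4,0): 0 [-], cum=0
Step 2: p0@(2,4) p1@(4,2) p2@(2,0) -> at (4,0): 0 [-], cum=0
Step 3: p0@(3,4) p1@(5,2) p2@(3,0) -> at (4,0): 0 [-], cum=0
Step 4: p0@(4,4) p1@(5,1) p2@(4,0) -> at (4,0): 1 [p2], cum=1
Step 5: p0@(5,4) p1@ESC p2@ESC -> at (4,0): 0 [-], cum=1
Step 6: p0@(5,3) p1@ESC p2@ESC -> at (4,0): 0 [-], cum=1
Step 7: p0@(5,2) p1@ESC p2@ESC -> at (4,0): 0 [-], cum=1
Step 8: p0@(5,1) p1@ESC p2@ESC -> at (4,0): 0 [-], cum=1
Step 9: p0@ESC p1@ESC p2@ESC -> at (4,0): 0 [-], cum=1
Total visits = 1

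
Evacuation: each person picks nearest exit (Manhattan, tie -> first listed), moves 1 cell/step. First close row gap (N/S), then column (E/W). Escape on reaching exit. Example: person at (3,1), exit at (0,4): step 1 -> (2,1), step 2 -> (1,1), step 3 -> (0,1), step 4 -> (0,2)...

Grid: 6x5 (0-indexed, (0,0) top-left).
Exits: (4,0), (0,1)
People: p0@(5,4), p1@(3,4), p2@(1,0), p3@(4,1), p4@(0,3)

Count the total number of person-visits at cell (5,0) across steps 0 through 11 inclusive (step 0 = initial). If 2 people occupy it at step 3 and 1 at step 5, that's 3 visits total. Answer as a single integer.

Answer: 0

Derivation:
Step 0: p0@(5,4) p1@(3,4) p2@(1,0) p3@(4,1) p4@(0,3) -> at (5,0): 0 [-], cum=0
Step 1: p0@(4,4) p1@(4,4) p2@(0,0) p3@ESC p4@(0,2) -> at (5,0): 0 [-], cum=0
Step 2: p0@(4,3) p1@(4,3) p2@ESC p3@ESC p4@ESC -> at (5,0): 0 [-], cum=0
Step 3: p0@(4,2) p1@(4,2) p2@ESC p3@ESC p4@ESC -> at (5,0): 0 [-], cum=0
Step 4: p0@(4,1) p1@(4,1) p2@ESC p3@ESC p4@ESC -> at (5,0): 0 [-], cum=0
Step 5: p0@ESC p1@ESC p2@ESC p3@ESC p4@ESC -> at (5,0): 0 [-], cum=0
Total visits = 0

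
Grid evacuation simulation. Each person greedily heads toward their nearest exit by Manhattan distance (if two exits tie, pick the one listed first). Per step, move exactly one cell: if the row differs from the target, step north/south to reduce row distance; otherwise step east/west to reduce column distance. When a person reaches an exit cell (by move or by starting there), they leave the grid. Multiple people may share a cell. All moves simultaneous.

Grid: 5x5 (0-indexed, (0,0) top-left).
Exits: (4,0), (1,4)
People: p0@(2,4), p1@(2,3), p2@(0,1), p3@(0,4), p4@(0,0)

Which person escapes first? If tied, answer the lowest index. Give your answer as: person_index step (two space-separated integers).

Answer: 0 1

Derivation:
Step 1: p0:(2,4)->(1,4)->EXIT | p1:(2,3)->(1,3) | p2:(0,1)->(1,1) | p3:(0,4)->(1,4)->EXIT | p4:(0,0)->(1,0)
Step 2: p0:escaped | p1:(1,3)->(1,4)->EXIT | p2:(1,1)->(1,2) | p3:escaped | p4:(1,0)->(2,0)
Step 3: p0:escaped | p1:escaped | p2:(1,2)->(1,3) | p3:escaped | p4:(2,0)->(3,0)
Step 4: p0:escaped | p1:escaped | p2:(1,3)->(1,4)->EXIT | p3:escaped | p4:(3,0)->(4,0)->EXIT
Exit steps: [1, 2, 4, 1, 4]
First to escape: p0 at step 1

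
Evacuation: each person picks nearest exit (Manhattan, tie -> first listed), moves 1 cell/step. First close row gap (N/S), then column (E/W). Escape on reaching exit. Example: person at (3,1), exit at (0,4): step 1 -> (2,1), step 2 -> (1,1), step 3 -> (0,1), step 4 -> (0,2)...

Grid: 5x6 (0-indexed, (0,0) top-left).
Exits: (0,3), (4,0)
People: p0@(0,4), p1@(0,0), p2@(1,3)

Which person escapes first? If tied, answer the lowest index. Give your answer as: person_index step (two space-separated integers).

Answer: 0 1

Derivation:
Step 1: p0:(0,4)->(0,3)->EXIT | p1:(0,0)->(0,1) | p2:(1,3)->(0,3)->EXIT
Step 2: p0:escaped | p1:(0,1)->(0,2) | p2:escaped
Step 3: p0:escaped | p1:(0,2)->(0,3)->EXIT | p2:escaped
Exit steps: [1, 3, 1]
First to escape: p0 at step 1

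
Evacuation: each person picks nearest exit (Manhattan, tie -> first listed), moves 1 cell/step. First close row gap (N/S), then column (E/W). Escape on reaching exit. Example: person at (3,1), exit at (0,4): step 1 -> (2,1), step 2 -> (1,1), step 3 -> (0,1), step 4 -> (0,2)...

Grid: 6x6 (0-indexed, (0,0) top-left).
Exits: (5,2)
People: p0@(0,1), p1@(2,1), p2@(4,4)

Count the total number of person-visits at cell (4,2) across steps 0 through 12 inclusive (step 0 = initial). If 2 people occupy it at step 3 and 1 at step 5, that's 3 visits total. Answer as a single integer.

Answer: 0

Derivation:
Step 0: p0@(0,1) p1@(2,1) p2@(4,4) -> at (4,2): 0 [-], cum=0
Step 1: p0@(1,1) p1@(3,1) p2@(5,4) -> at (4,2): 0 [-], cum=0
Step 2: p0@(2,1) p1@(4,1) p2@(5,3) -> at (4,2): 0 [-], cum=0
Step 3: p0@(3,1) p1@(5,1) p2@ESC -> at (4,2): 0 [-], cum=0
Step 4: p0@(4,1) p1@ESC p2@ESC -> at (4,2): 0 [-], cum=0
Step 5: p0@(5,1) p1@ESC p2@ESC -> at (4,2): 0 [-], cum=0
Step 6: p0@ESC p1@ESC p2@ESC -> at (4,2): 0 [-], cum=0
Total visits = 0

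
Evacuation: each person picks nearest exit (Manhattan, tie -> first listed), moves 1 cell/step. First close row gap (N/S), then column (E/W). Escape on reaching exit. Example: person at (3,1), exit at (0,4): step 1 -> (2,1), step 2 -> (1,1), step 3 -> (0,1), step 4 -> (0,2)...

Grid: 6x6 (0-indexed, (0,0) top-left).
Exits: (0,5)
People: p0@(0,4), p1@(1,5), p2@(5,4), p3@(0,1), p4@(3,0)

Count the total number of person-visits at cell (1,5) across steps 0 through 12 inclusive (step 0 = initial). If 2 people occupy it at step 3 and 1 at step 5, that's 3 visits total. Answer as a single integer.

Answer: 1

Derivation:
Step 0: p0@(0,4) p1@(1,5) p2@(5,4) p3@(0,1) p4@(3,0) -> at (1,5): 1 [p1], cum=1
Step 1: p0@ESC p1@ESC p2@(4,4) p3@(0,2) p4@(2,0) -> at (1,5): 0 [-], cum=1
Step 2: p0@ESC p1@ESC p2@(3,4) p3@(0,3) p4@(1,0) -> at (1,5): 0 [-], cum=1
Step 3: p0@ESC p1@ESC p2@(2,4) p3@(0,4) p4@(0,0) -> at (1,5): 0 [-], cum=1
Step 4: p0@ESC p1@ESC p2@(1,4) p3@ESC p4@(0,1) -> at (1,5): 0 [-], cum=1
Step 5: p0@ESC p1@ESC p2@(0,4) p3@ESC p4@(0,2) -> at (1,5): 0 [-], cum=1
Step 6: p0@ESC p1@ESC p2@ESC p3@ESC p4@(0,3) -> at (1,5): 0 [-], cum=1
Step 7: p0@ESC p1@ESC p2@ESC p3@ESC p4@(0,4) -> at (1,5): 0 [-], cum=1
Step 8: p0@ESC p1@ESC p2@ESC p3@ESC p4@ESC -> at (1,5): 0 [-], cum=1
Total visits = 1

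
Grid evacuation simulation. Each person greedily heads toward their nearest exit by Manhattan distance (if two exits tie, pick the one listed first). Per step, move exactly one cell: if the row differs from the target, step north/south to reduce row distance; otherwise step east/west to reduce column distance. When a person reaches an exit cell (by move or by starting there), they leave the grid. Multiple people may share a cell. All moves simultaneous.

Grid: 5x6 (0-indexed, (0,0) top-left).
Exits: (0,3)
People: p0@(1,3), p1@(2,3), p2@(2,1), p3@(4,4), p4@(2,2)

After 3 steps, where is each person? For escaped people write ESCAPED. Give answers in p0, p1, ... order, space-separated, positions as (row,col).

Step 1: p0:(1,3)->(0,3)->EXIT | p1:(2,3)->(1,3) | p2:(2,1)->(1,1) | p3:(4,4)->(3,4) | p4:(2,2)->(1,2)
Step 2: p0:escaped | p1:(1,3)->(0,3)->EXIT | p2:(1,1)->(0,1) | p3:(3,4)->(2,4) | p4:(1,2)->(0,2)
Step 3: p0:escaped | p1:escaped | p2:(0,1)->(0,2) | p3:(2,4)->(1,4) | p4:(0,2)->(0,3)->EXIT

ESCAPED ESCAPED (0,2) (1,4) ESCAPED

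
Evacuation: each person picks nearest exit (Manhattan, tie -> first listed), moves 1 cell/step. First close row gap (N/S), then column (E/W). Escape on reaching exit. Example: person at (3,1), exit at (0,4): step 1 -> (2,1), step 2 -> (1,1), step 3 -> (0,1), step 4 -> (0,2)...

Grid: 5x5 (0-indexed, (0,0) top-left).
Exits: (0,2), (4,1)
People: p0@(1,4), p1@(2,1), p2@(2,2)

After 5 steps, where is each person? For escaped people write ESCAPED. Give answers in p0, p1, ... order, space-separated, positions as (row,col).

Step 1: p0:(1,4)->(0,4) | p1:(2,1)->(3,1) | p2:(2,2)->(1,2)
Step 2: p0:(0,4)->(0,3) | p1:(3,1)->(4,1)->EXIT | p2:(1,2)->(0,2)->EXIT
Step 3: p0:(0,3)->(0,2)->EXIT | p1:escaped | p2:escaped

ESCAPED ESCAPED ESCAPED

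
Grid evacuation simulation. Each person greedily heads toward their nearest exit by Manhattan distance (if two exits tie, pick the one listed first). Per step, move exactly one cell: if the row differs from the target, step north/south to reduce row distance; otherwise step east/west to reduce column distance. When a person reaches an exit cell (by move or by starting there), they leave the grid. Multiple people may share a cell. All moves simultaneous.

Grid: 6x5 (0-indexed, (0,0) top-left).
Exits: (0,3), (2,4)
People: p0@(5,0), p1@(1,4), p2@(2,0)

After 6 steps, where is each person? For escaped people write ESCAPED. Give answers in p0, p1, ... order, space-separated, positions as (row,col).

Step 1: p0:(5,0)->(4,0) | p1:(1,4)->(2,4)->EXIT | p2:(2,0)->(2,1)
Step 2: p0:(4,0)->(3,0) | p1:escaped | p2:(2,1)->(2,2)
Step 3: p0:(3,0)->(2,0) | p1:escaped | p2:(2,2)->(2,3)
Step 4: p0:(2,0)->(2,1) | p1:escaped | p2:(2,3)->(2,4)->EXIT
Step 5: p0:(2,1)->(2,2) | p1:escaped | p2:escaped
Step 6: p0:(2,2)->(2,3) | p1:escaped | p2:escaped

(2,3) ESCAPED ESCAPED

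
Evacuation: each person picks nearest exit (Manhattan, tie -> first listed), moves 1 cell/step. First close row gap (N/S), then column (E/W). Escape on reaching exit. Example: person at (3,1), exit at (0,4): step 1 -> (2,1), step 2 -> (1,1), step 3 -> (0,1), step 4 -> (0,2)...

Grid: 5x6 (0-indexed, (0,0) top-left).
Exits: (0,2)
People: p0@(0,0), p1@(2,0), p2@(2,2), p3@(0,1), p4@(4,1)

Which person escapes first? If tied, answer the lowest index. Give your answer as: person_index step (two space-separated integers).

Answer: 3 1

Derivation:
Step 1: p0:(0,0)->(0,1) | p1:(2,0)->(1,0) | p2:(2,2)->(1,2) | p3:(0,1)->(0,2)->EXIT | p4:(4,1)->(3,1)
Step 2: p0:(0,1)->(0,2)->EXIT | p1:(1,0)->(0,0) | p2:(1,2)->(0,2)->EXIT | p3:escaped | p4:(3,1)->(2,1)
Step 3: p0:escaped | p1:(0,0)->(0,1) | p2:escaped | p3:escaped | p4:(2,1)->(1,1)
Step 4: p0:escaped | p1:(0,1)->(0,2)->EXIT | p2:escaped | p3:escaped | p4:(1,1)->(0,1)
Step 5: p0:escaped | p1:escaped | p2:escaped | p3:escaped | p4:(0,1)->(0,2)->EXIT
Exit steps: [2, 4, 2, 1, 5]
First to escape: p3 at step 1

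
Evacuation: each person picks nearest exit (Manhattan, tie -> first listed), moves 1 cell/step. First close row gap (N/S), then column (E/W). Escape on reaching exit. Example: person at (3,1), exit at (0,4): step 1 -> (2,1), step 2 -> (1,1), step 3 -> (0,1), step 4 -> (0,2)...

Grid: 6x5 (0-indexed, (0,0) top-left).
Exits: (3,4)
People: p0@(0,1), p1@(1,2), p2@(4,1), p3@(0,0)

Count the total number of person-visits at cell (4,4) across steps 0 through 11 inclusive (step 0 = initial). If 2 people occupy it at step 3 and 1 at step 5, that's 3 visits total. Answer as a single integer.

Answer: 0

Derivation:
Step 0: p0@(0,1) p1@(1,2) p2@(4,1) p3@(0,0) -> at (4,4): 0 [-], cum=0
Step 1: p0@(1,1) p1@(2,2) p2@(3,1) p3@(1,0) -> at (4,4): 0 [-], cum=0
Step 2: p0@(2,1) p1@(3,2) p2@(3,2) p3@(2,0) -> at (4,4): 0 [-], cum=0
Step 3: p0@(3,1) p1@(3,3) p2@(3,3) p3@(3,0) -> at (4,4): 0 [-], cum=0
Step 4: p0@(3,2) p1@ESC p2@ESC p3@(3,1) -> at (4,4): 0 [-], cum=0
Step 5: p0@(3,3) p1@ESC p2@ESC p3@(3,2) -> at (4,4): 0 [-], cum=0
Step 6: p0@ESC p1@ESC p2@ESC p3@(3,3) -> at (4,4): 0 [-], cum=0
Step 7: p0@ESC p1@ESC p2@ESC p3@ESC -> at (4,4): 0 [-], cum=0
Total visits = 0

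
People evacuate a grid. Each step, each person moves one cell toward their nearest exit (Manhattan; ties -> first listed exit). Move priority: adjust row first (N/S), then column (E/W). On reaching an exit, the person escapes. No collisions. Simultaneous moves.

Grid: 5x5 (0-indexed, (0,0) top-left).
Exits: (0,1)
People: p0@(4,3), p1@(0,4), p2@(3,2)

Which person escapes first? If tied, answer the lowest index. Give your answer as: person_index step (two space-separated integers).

Step 1: p0:(4,3)->(3,3) | p1:(0,4)->(0,3) | p2:(3,2)->(2,2)
Step 2: p0:(3,3)->(2,3) | p1:(0,3)->(0,2) | p2:(2,2)->(1,2)
Step 3: p0:(2,3)->(1,3) | p1:(0,2)->(0,1)->EXIT | p2:(1,2)->(0,2)
Step 4: p0:(1,3)->(0,3) | p1:escaped | p2:(0,2)->(0,1)->EXIT
Step 5: p0:(0,3)->(0,2) | p1:escaped | p2:escaped
Step 6: p0:(0,2)->(0,1)->EXIT | p1:escaped | p2:escaped
Exit steps: [6, 3, 4]
First to escape: p1 at step 3

Answer: 1 3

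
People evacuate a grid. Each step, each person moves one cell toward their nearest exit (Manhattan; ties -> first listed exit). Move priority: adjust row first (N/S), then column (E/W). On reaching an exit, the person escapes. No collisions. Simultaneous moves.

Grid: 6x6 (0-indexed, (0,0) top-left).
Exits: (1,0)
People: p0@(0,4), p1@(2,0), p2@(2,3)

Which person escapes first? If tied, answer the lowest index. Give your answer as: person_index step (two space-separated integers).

Step 1: p0:(0,4)->(1,4) | p1:(2,0)->(1,0)->EXIT | p2:(2,3)->(1,3)
Step 2: p0:(1,4)->(1,3) | p1:escaped | p2:(1,3)->(1,2)
Step 3: p0:(1,3)->(1,2) | p1:escaped | p2:(1,2)->(1,1)
Step 4: p0:(1,2)->(1,1) | p1:escaped | p2:(1,1)->(1,0)->EXIT
Step 5: p0:(1,1)->(1,0)->EXIT | p1:escaped | p2:escaped
Exit steps: [5, 1, 4]
First to escape: p1 at step 1

Answer: 1 1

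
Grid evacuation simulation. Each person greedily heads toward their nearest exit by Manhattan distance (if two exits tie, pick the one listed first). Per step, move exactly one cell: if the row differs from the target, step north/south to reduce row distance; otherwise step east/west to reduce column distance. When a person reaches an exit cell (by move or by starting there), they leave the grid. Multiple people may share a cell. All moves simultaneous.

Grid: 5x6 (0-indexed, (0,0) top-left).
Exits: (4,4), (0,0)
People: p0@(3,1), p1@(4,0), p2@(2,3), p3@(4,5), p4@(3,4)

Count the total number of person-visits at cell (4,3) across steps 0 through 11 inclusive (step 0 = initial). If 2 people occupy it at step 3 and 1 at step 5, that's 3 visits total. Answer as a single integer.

Answer: 3

Derivation:
Step 0: p0@(3,1) p1@(4,0) p2@(2,3) p3@(4,5) p4@(3,4) -> at (4,3): 0 [-], cum=0
Step 1: p0@(4,1) p1@(4,1) p2@(3,3) p3@ESC p4@ESC -> at (4,3): 0 [-], cum=0
Step 2: p0@(4,2) p1@(4,2) p2@(4,3) p3@ESC p4@ESC -> at (4,3): 1 [p2], cum=1
Step 3: p0@(4,3) p1@(4,3) p2@ESC p3@ESC p4@ESC -> at (4,3): 2 [p0,p1], cum=3
Step 4: p0@ESC p1@ESC p2@ESC p3@ESC p4@ESC -> at (4,3): 0 [-], cum=3
Total visits = 3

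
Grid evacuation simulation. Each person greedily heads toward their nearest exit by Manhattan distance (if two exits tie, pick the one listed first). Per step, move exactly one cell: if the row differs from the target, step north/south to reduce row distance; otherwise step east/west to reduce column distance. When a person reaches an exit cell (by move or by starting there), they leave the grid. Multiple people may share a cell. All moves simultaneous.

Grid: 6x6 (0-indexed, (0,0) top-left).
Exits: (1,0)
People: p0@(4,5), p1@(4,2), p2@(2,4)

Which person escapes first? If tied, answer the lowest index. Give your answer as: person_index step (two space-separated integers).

Answer: 1 5

Derivation:
Step 1: p0:(4,5)->(3,5) | p1:(4,2)->(3,2) | p2:(2,4)->(1,4)
Step 2: p0:(3,5)->(2,5) | p1:(3,2)->(2,2) | p2:(1,4)->(1,3)
Step 3: p0:(2,5)->(1,5) | p1:(2,2)->(1,2) | p2:(1,3)->(1,2)
Step 4: p0:(1,5)->(1,4) | p1:(1,2)->(1,1) | p2:(1,2)->(1,1)
Step 5: p0:(1,4)->(1,3) | p1:(1,1)->(1,0)->EXIT | p2:(1,1)->(1,0)->EXIT
Step 6: p0:(1,3)->(1,2) | p1:escaped | p2:escaped
Step 7: p0:(1,2)->(1,1) | p1:escaped | p2:escaped
Step 8: p0:(1,1)->(1,0)->EXIT | p1:escaped | p2:escaped
Exit steps: [8, 5, 5]
First to escape: p1 at step 5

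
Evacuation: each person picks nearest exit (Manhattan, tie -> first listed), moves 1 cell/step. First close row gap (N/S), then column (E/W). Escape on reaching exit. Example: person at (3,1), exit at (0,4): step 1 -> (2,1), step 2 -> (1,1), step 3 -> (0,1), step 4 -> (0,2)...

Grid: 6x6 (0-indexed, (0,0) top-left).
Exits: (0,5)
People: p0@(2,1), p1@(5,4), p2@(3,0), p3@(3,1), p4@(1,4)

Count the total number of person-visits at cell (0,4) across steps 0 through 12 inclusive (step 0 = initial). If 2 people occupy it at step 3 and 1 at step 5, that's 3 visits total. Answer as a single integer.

Answer: 5

Derivation:
Step 0: p0@(2,1) p1@(5,4) p2@(3,0) p3@(3,1) p4@(1,4) -> at (0,4): 0 [-], cum=0
Step 1: p0@(1,1) p1@(4,4) p2@(2,0) p3@(2,1) p4@(0,4) -> at (0,4): 1 [p4], cum=1
Step 2: p0@(0,1) p1@(3,4) p2@(1,0) p3@(1,1) p4@ESC -> at (0,4): 0 [-], cum=1
Step 3: p0@(0,2) p1@(2,4) p2@(0,0) p3@(0,1) p4@ESC -> at (0,4): 0 [-], cum=1
Step 4: p0@(0,3) p1@(1,4) p2@(0,1) p3@(0,2) p4@ESC -> at (0,4): 0 [-], cum=1
Step 5: p0@(0,4) p1@(0,4) p2@(0,2) p3@(0,3) p4@ESC -> at (0,4): 2 [p0,p1], cum=3
Step 6: p0@ESC p1@ESC p2@(0,3) p3@(0,4) p4@ESC -> at (0,4): 1 [p3], cum=4
Step 7: p0@ESC p1@ESC p2@(0,4) p3@ESC p4@ESC -> at (0,4): 1 [p2], cum=5
Step 8: p0@ESC p1@ESC p2@ESC p3@ESC p4@ESC -> at (0,4): 0 [-], cum=5
Total visits = 5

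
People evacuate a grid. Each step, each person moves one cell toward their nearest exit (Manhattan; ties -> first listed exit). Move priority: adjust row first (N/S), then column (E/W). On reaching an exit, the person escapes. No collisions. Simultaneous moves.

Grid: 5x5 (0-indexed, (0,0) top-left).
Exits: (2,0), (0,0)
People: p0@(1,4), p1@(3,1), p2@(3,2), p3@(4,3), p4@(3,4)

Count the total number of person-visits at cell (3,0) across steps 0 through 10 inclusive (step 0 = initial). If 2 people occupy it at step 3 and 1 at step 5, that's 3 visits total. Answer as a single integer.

Answer: 0

Derivation:
Step 0: p0@(1,4) p1@(3,1) p2@(3,2) p3@(4,3) p4@(3,4) -> at (3,0): 0 [-], cum=0
Step 1: p0@(2,4) p1@(2,1) p2@(2,2) p3@(3,3) p4@(2,4) -> at (3,0): 0 [-], cum=0
Step 2: p0@(2,3) p1@ESC p2@(2,1) p3@(2,3) p4@(2,3) -> at (3,0): 0 [-], cum=0
Step 3: p0@(2,2) p1@ESC p2@ESC p3@(2,2) p4@(2,2) -> at (3,0): 0 [-], cum=0
Step 4: p0@(2,1) p1@ESC p2@ESC p3@(2,1) p4@(2,1) -> at (3,0): 0 [-], cum=0
Step 5: p0@ESC p1@ESC p2@ESC p3@ESC p4@ESC -> at (3,0): 0 [-], cum=0
Total visits = 0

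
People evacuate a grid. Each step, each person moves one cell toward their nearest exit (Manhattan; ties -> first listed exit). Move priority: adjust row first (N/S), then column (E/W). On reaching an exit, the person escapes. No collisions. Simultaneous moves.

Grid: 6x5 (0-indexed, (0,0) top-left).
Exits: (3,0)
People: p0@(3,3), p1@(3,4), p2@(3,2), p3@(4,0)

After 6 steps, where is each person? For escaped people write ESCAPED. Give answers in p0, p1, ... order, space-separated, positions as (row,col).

Step 1: p0:(3,3)->(3,2) | p1:(3,4)->(3,3) | p2:(3,2)->(3,1) | p3:(4,0)->(3,0)->EXIT
Step 2: p0:(3,2)->(3,1) | p1:(3,3)->(3,2) | p2:(3,1)->(3,0)->EXIT | p3:escaped
Step 3: p0:(3,1)->(3,0)->EXIT | p1:(3,2)->(3,1) | p2:escaped | p3:escaped
Step 4: p0:escaped | p1:(3,1)->(3,0)->EXIT | p2:escaped | p3:escaped

ESCAPED ESCAPED ESCAPED ESCAPED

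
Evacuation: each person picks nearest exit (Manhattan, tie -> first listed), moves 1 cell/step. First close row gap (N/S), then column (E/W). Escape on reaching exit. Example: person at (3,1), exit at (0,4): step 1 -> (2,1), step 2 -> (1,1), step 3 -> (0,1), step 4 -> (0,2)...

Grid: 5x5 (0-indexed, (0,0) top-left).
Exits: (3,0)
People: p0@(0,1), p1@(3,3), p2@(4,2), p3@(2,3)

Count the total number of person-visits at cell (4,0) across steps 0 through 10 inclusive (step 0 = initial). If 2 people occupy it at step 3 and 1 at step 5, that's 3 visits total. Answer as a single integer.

Answer: 0

Derivation:
Step 0: p0@(0,1) p1@(3,3) p2@(4,2) p3@(2,3) -> at (4,0): 0 [-], cum=0
Step 1: p0@(1,1) p1@(3,2) p2@(3,2) p3@(3,3) -> at (4,0): 0 [-], cum=0
Step 2: p0@(2,1) p1@(3,1) p2@(3,1) p3@(3,2) -> at (4,0): 0 [-], cum=0
Step 3: p0@(3,1) p1@ESC p2@ESC p3@(3,1) -> at (4,0): 0 [-], cum=0
Step 4: p0@ESC p1@ESC p2@ESC p3@ESC -> at (4,0): 0 [-], cum=0
Total visits = 0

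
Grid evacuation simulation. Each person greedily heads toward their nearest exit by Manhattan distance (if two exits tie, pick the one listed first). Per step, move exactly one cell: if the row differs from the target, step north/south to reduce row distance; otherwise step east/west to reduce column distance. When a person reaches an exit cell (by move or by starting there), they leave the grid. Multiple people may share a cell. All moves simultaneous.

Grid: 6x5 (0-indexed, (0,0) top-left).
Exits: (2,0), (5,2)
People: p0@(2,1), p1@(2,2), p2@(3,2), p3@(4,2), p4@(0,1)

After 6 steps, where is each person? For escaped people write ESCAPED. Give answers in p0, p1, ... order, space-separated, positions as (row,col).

Step 1: p0:(2,1)->(2,0)->EXIT | p1:(2,2)->(2,1) | p2:(3,2)->(4,2) | p3:(4,2)->(5,2)->EXIT | p4:(0,1)->(1,1)
Step 2: p0:escaped | p1:(2,1)->(2,0)->EXIT | p2:(4,2)->(5,2)->EXIT | p3:escaped | p4:(1,1)->(2,1)
Step 3: p0:escaped | p1:escaped | p2:escaped | p3:escaped | p4:(2,1)->(2,0)->EXIT

ESCAPED ESCAPED ESCAPED ESCAPED ESCAPED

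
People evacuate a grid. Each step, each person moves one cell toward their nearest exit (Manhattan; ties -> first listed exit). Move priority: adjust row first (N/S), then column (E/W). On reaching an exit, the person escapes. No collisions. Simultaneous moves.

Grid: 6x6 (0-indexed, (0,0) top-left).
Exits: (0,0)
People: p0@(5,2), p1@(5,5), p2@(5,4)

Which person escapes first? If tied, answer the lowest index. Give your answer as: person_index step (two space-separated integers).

Answer: 0 7

Derivation:
Step 1: p0:(5,2)->(4,2) | p1:(5,5)->(4,5) | p2:(5,4)->(4,4)
Step 2: p0:(4,2)->(3,2) | p1:(4,5)->(3,5) | p2:(4,4)->(3,4)
Step 3: p0:(3,2)->(2,2) | p1:(3,5)->(2,5) | p2:(3,4)->(2,4)
Step 4: p0:(2,2)->(1,2) | p1:(2,5)->(1,5) | p2:(2,4)->(1,4)
Step 5: p0:(1,2)->(0,2) | p1:(1,5)->(0,5) | p2:(1,4)->(0,4)
Step 6: p0:(0,2)->(0,1) | p1:(0,5)->(0,4) | p2:(0,4)->(0,3)
Step 7: p0:(0,1)->(0,0)->EXIT | p1:(0,4)->(0,3) | p2:(0,3)->(0,2)
Step 8: p0:escaped | p1:(0,3)->(0,2) | p2:(0,2)->(0,1)
Step 9: p0:escaped | p1:(0,2)->(0,1) | p2:(0,1)->(0,0)->EXIT
Step 10: p0:escaped | p1:(0,1)->(0,0)->EXIT | p2:escaped
Exit steps: [7, 10, 9]
First to escape: p0 at step 7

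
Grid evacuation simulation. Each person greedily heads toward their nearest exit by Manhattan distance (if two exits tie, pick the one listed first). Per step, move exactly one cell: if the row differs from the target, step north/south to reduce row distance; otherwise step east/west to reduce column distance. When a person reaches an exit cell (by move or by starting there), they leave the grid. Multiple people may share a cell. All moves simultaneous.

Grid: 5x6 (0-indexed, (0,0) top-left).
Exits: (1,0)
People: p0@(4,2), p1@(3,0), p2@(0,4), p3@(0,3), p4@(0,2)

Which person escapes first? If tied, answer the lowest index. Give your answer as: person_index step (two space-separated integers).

Answer: 1 2

Derivation:
Step 1: p0:(4,2)->(3,2) | p1:(3,0)->(2,0) | p2:(0,4)->(1,4) | p3:(0,3)->(1,3) | p4:(0,2)->(1,2)
Step 2: p0:(3,2)->(2,2) | p1:(2,0)->(1,0)->EXIT | p2:(1,4)->(1,3) | p3:(1,3)->(1,2) | p4:(1,2)->(1,1)
Step 3: p0:(2,2)->(1,2) | p1:escaped | p2:(1,3)->(1,2) | p3:(1,2)->(1,1) | p4:(1,1)->(1,0)->EXIT
Step 4: p0:(1,2)->(1,1) | p1:escaped | p2:(1,2)->(1,1) | p3:(1,1)->(1,0)->EXIT | p4:escaped
Step 5: p0:(1,1)->(1,0)->EXIT | p1:escaped | p2:(1,1)->(1,0)->EXIT | p3:escaped | p4:escaped
Exit steps: [5, 2, 5, 4, 3]
First to escape: p1 at step 2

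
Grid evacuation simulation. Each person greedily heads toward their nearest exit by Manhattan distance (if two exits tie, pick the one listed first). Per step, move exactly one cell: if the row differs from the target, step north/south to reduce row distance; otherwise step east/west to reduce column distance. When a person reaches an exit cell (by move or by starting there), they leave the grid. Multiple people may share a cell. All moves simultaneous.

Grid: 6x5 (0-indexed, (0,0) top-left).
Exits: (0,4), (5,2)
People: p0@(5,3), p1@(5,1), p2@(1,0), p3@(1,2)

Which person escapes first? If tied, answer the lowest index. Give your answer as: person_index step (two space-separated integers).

Step 1: p0:(5,3)->(5,2)->EXIT | p1:(5,1)->(5,2)->EXIT | p2:(1,0)->(0,0) | p3:(1,2)->(0,2)
Step 2: p0:escaped | p1:escaped | p2:(0,0)->(0,1) | p3:(0,2)->(0,3)
Step 3: p0:escaped | p1:escaped | p2:(0,1)->(0,2) | p3:(0,3)->(0,4)->EXIT
Step 4: p0:escaped | p1:escaped | p2:(0,2)->(0,3) | p3:escaped
Step 5: p0:escaped | p1:escaped | p2:(0,3)->(0,4)->EXIT | p3:escaped
Exit steps: [1, 1, 5, 3]
First to escape: p0 at step 1

Answer: 0 1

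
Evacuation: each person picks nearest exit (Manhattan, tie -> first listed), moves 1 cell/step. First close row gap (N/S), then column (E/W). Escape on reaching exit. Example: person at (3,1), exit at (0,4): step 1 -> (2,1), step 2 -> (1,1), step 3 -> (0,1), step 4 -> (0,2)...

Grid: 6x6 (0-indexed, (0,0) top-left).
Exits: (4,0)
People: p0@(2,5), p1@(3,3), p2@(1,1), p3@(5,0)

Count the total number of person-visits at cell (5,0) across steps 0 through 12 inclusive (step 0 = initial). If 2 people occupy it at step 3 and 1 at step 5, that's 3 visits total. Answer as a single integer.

Answer: 1

Derivation:
Step 0: p0@(2,5) p1@(3,3) p2@(1,1) p3@(5,0) -> at (5,0): 1 [p3], cum=1
Step 1: p0@(3,5) p1@(4,3) p2@(2,1) p3@ESC -> at (5,0): 0 [-], cum=1
Step 2: p0@(4,5) p1@(4,2) p2@(3,1) p3@ESC -> at (5,0): 0 [-], cum=1
Step 3: p0@(4,4) p1@(4,1) p2@(4,1) p3@ESC -> at (5,0): 0 [-], cum=1
Step 4: p0@(4,3) p1@ESC p2@ESC p3@ESC -> at (5,0): 0 [-], cum=1
Step 5: p0@(4,2) p1@ESC p2@ESC p3@ESC -> at (5,0): 0 [-], cum=1
Step 6: p0@(4,1) p1@ESC p2@ESC p3@ESC -> at (5,0): 0 [-], cum=1
Step 7: p0@ESC p1@ESC p2@ESC p3@ESC -> at (5,0): 0 [-], cum=1
Total visits = 1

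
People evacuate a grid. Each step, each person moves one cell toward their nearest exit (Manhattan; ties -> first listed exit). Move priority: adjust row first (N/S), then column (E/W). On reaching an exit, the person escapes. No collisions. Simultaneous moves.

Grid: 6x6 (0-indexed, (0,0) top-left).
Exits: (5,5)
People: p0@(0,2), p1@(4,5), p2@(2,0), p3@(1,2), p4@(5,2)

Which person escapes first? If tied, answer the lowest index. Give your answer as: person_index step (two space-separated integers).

Step 1: p0:(0,2)->(1,2) | p1:(4,5)->(5,5)->EXIT | p2:(2,0)->(3,0) | p3:(1,2)->(2,2) | p4:(5,2)->(5,3)
Step 2: p0:(1,2)->(2,2) | p1:escaped | p2:(3,0)->(4,0) | p3:(2,2)->(3,2) | p4:(5,3)->(5,4)
Step 3: p0:(2,2)->(3,2) | p1:escaped | p2:(4,0)->(5,0) | p3:(3,2)->(4,2) | p4:(5,4)->(5,5)->EXIT
Step 4: p0:(3,2)->(4,2) | p1:escaped | p2:(5,0)->(5,1) | p3:(4,2)->(5,2) | p4:escaped
Step 5: p0:(4,2)->(5,2) | p1:escaped | p2:(5,1)->(5,2) | p3:(5,2)->(5,3) | p4:escaped
Step 6: p0:(5,2)->(5,3) | p1:escaped | p2:(5,2)->(5,3) | p3:(5,3)->(5,4) | p4:escaped
Step 7: p0:(5,3)->(5,4) | p1:escaped | p2:(5,3)->(5,4) | p3:(5,4)->(5,5)->EXIT | p4:escaped
Step 8: p0:(5,4)->(5,5)->EXIT | p1:escaped | p2:(5,4)->(5,5)->EXIT | p3:escaped | p4:escaped
Exit steps: [8, 1, 8, 7, 3]
First to escape: p1 at step 1

Answer: 1 1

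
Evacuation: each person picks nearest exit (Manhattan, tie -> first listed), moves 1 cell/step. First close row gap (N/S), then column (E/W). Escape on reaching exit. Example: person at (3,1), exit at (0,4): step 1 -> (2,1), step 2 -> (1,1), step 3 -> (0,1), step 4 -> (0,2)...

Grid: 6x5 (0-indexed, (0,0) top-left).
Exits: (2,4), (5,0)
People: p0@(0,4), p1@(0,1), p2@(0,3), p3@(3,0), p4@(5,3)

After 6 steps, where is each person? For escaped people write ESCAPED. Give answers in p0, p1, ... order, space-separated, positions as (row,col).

Step 1: p0:(0,4)->(1,4) | p1:(0,1)->(1,1) | p2:(0,3)->(1,3) | p3:(3,0)->(4,0) | p4:(5,3)->(5,2)
Step 2: p0:(1,4)->(2,4)->EXIT | p1:(1,1)->(2,1) | p2:(1,3)->(2,3) | p3:(4,0)->(5,0)->EXIT | p4:(5,2)->(5,1)
Step 3: p0:escaped | p1:(2,1)->(2,2) | p2:(2,3)->(2,4)->EXIT | p3:escaped | p4:(5,1)->(5,0)->EXIT
Step 4: p0:escaped | p1:(2,2)->(2,3) | p2:escaped | p3:escaped | p4:escaped
Step 5: p0:escaped | p1:(2,3)->(2,4)->EXIT | p2:escaped | p3:escaped | p4:escaped

ESCAPED ESCAPED ESCAPED ESCAPED ESCAPED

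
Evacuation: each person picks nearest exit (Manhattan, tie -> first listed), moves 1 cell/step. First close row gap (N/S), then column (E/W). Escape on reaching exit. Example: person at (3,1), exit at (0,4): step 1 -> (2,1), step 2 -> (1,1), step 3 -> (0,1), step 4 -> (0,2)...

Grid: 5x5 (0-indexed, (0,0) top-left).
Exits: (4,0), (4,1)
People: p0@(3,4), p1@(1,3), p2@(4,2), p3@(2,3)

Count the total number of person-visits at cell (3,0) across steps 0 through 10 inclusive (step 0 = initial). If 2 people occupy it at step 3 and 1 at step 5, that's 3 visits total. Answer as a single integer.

Answer: 0

Derivation:
Step 0: p0@(3,4) p1@(1,3) p2@(4,2) p3@(2,3) -> at (3,0): 0 [-], cum=0
Step 1: p0@(4,4) p1@(2,3) p2@ESC p3@(3,3) -> at (3,0): 0 [-], cum=0
Step 2: p0@(4,3) p1@(3,3) p2@ESC p3@(4,3) -> at (3,0): 0 [-], cum=0
Step 3: p0@(4,2) p1@(4,3) p2@ESC p3@(4,2) -> at (3,0): 0 [-], cum=0
Step 4: p0@ESC p1@(4,2) p2@ESC p3@ESC -> at (3,0): 0 [-], cum=0
Step 5: p0@ESC p1@ESC p2@ESC p3@ESC -> at (3,0): 0 [-], cum=0
Total visits = 0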